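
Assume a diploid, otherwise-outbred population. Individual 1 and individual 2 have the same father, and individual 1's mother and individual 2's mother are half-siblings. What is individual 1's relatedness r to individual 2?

0.3125

Independent pedigree routes through distinct common ancestors add.
Individual 1 and individual 2 are related in two ways: half-sibs through their shared father (r = 1/4) and half first cousins through their mothers (r = 1/16).
r = 1/4 + 1/16 = 5/16 = 0.3125.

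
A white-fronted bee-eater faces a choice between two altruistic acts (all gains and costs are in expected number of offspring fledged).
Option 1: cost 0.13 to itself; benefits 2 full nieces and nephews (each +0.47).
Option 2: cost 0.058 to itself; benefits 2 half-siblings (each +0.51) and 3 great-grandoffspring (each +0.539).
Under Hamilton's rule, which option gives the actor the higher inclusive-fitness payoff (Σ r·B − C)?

Option 2

Option 1: r to a full niece or nephew = 0.25.
Option 1: Σ r·B − C = (2·0.25·0.47) − 0.13 = 0.105.
Option 2: r to a half-sibling = 0.25.
Option 2: r to a great-grandoffspring = 0.125.
Option 2: Σ r·B − C = (2·0.25·0.51 + 3·0.125·0.539) − 0.058 = 0.399125.
Option 2 has the higher net inclusive-fitness payoff.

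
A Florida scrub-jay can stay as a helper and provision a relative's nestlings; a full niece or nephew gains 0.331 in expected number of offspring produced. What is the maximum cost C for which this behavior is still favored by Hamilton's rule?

0.08275

r to a full niece or nephew = 1/4 (full aunt/uncle↔niece/nephew: two paths of length 3 through the shared grandparent pair: r = 2·(1/2)^3 = 1/4).
Hamilton's rule: n·r·B > C, so the trait is favored while C < n·r·B = 1·0.25·0.331 = 0.08275.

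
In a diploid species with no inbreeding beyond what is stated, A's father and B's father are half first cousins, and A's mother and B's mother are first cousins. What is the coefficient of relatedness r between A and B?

Wright's path rule: contributions from independent ancestry routes add.
A and B are related in two ways: half second cousins through their fathers (r = 1/64) and second cousins through their mothers (r = 1/32).
r = 1/64 + 1/32 = 0.046875.

0.046875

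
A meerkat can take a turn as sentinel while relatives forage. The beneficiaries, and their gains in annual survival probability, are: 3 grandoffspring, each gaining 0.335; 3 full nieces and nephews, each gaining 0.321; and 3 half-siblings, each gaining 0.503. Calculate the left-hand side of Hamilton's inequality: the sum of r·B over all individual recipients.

0.86925

r to a grandoffspring = 0.25 (two parent–offspring links: r = (1/2)^2 = 1/4).
r to a full niece or nephew = 1/4 (full aunt/uncle↔niece/nephew: two paths of length 3 through the shared grandparent pair: r = 2·(1/2)^3 = 1/4).
r to a half-sibling = 1/4 (half-sibs share one parent — one path of length 2: r = (1/2)^2 = 1/4).
Summing one r·B term per recipient: 3·0.25·0.335 + 3·0.25·0.321 + 3·0.25·0.503 = 0.86925.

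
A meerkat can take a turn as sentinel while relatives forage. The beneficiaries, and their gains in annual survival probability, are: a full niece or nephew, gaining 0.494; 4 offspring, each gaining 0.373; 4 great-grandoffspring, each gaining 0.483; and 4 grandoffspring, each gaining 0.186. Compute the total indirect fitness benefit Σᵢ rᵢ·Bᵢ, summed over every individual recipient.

r to a full niece or nephew = 1/4 (full aunt/uncle↔niece/nephew: two paths of length 3 through the shared grandparent pair: r = 2·(1/2)^3 = 1/4).
r to an offspring = 0.5 (one parent–offspring link: r = (1/2)^1 = 1/2).
r to a great-grandoffspring = 1/8 (three parent–offspring links: r = (1/2)^3 = 1/8).
r to a grandoffspring = 0.25 (two parent–offspring links: r = (1/2)^2 = 1/4).
Summing one r·B term per recipient: 1·0.25·0.494 + 4·0.5·0.373 + 4·0.125·0.483 + 4·0.25·0.186 = 1.297.

1.297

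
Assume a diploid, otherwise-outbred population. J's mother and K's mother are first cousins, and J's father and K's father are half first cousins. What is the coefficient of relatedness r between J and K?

0.046875

With two independent routes of shared ancestry, r is the sum of the two contributions.
J and K are related in two ways: second cousins through their mothers (r = 1/32) and half second cousins through their fathers (r = 1/64).
r = 1/32 + 1/64 = 0.046875.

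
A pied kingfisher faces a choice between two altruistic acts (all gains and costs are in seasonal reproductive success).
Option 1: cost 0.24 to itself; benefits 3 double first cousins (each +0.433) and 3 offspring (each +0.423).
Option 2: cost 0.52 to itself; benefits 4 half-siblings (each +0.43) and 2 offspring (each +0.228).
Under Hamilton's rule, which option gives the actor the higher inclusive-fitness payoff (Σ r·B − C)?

Option 1

Option 1: r to a double first cousin = 0.25.
Option 1: r to an offspring = 0.5.
Option 1: Σ r·B − C = (3·0.25·0.433 + 3·0.5·0.423) − 0.24 = 0.71925.
Option 2: r to a half-sibling = 0.25.
Option 2: r to an offspring = 0.5.
Option 2: Σ r·B − C = (4·0.25·0.43 + 2·0.5·0.228) − 0.52 = 0.138.
Option 1 has the higher net inclusive-fitness payoff.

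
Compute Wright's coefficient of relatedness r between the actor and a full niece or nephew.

0.25

Full aunt/uncle↔niece/nephew: two paths of length 3 through the shared grandparent pair: r = 2·(1/2)^3 = 1/4.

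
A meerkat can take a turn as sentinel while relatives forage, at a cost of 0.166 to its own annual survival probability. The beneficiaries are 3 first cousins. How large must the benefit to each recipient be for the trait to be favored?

0.4427

r to a first cousin = 0.125 (first cousins share one grandparent pair — two paths of length 4: r = 2·(1/2)^4 = 1/8).
Hamilton's rule with n recipients of equal r: n·r·B > C, so B > C/(n·r) = 0.166/(3·0.125) = 0.4427.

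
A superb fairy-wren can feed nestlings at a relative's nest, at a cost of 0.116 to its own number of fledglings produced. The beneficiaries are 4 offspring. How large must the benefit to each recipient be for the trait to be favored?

0.058

r to an offspring = 1/2 (one parent–offspring link: r = (1/2)^1 = 1/2).
Hamilton's rule with n recipients of equal r: n·r·B > C, so B > C/(n·r) = 0.116/(4·0.5) = 0.058.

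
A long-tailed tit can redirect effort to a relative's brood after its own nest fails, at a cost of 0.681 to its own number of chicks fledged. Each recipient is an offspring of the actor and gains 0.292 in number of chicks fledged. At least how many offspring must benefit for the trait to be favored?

5

r to an offspring = 1/2 (one parent–offspring link: r = (1/2)^1 = 1/2).
Hamilton's rule: n·r·B > C  ⇒  n > C/(r·B) = 0.681/(0.5·0.292) = 4.664.
The smallest integer exceeding 4.664 is 5.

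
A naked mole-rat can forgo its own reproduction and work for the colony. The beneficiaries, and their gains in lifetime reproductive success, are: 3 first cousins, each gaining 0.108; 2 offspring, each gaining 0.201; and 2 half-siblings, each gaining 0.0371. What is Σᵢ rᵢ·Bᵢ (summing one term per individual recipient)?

0.26005

r to a first cousin = 1/8 (first cousins share one grandparent pair — two paths of length 4: r = 2·(1/2)^4 = 1/8).
r to an offspring = 1/2 (one parent–offspring link: r = (1/2)^1 = 1/2).
r to a half-sibling = 1/4 (half-sibs share one parent — one path of length 2: r = (1/2)^2 = 1/4).
Summing one r·B term per recipient: 3·0.125·0.108 + 2·0.5·0.201 + 2·0.25·0.0371 = 0.26005.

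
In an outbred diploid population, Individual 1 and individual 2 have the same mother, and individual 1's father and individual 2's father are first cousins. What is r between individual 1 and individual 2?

Wright's path rule: contributions from independent ancestry routes add.
Individual 1 and individual 2 are related in two ways: half-sibs through their shared mother (r = 1/4) and second cousins through their fathers (r = 1/32).
r = 1/4 + 1/32 = 0.28125.

0.28125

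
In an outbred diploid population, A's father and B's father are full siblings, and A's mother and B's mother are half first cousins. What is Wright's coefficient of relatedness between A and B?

With two independent routes of shared ancestry, r is the sum of the two contributions.
A and B are related in two ways: first cousins through their fathers (r = 1/8) and half second cousins through their mothers (r = 1/64).
r = 1/8 + 1/64 = 9/64 = 0.140625.

0.140625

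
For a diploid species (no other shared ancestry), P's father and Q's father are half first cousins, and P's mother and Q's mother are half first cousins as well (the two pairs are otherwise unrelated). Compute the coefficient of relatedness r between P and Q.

0.03125

Wright's path rule: contributions from independent ancestry routes add.
P and Q are related in two ways: half second cousins through their fathers (r = 1/64) and half second cousins through their mothers (r = 1/64).
r = 1/64 + 1/64 = 1/32 = 0.03125.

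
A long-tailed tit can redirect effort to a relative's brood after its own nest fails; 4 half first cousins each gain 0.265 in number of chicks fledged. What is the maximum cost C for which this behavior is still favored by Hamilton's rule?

0.06625

r to a half first cousin = 0.0625 (half first cousins share one grandparent — one path of length 4: r = (1/2)^4 = 1/16).
Hamilton's rule: n·r·B > C, so the trait is favored while C < n·r·B = 4·0.0625·0.265 = 0.06625.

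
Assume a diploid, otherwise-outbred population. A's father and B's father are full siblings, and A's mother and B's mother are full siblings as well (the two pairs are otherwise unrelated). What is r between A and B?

With two independent routes of shared ancestry, r is the sum of the two contributions.
A and B are related in two ways: first cousins through their fathers (r = 1/8) and first cousins through their mothers (r = 1/8) — i.e. double first cousins.
r = 1/8 + 1/8 = 1/4 = 0.25.

0.25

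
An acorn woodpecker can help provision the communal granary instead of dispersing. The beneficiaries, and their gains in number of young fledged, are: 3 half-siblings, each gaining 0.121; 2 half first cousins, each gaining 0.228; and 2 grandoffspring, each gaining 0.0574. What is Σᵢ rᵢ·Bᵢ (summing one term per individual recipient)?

r to a half-sibling = 1/4 (half-sibs share one parent — one path of length 2: r = (1/2)^2 = 1/4).
r to a half first cousin = 0.0625 (half first cousins share one grandparent — one path of length 4: r = (1/2)^4 = 1/16).
r to a grandoffspring = 1/4 (two parent–offspring links: r = (1/2)^2 = 1/4).
Summing one r·B term per recipient: 3·0.25·0.121 + 2·0.0625·0.228 + 2·0.25·0.0574 = 0.14795.

0.14795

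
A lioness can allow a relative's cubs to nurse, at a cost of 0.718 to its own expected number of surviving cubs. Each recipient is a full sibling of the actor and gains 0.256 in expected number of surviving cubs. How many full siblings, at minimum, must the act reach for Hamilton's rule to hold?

r to a full sibling = 1/2 (full sibs share both parents — two paths of length 2: r = 2·(1/2)^2 = 1/2).
Hamilton's rule: n·r·B > C  ⇒  n > C/(r·B) = 0.718/(0.5·0.256) = 5.609.
The smallest integer exceeding 5.609 is 6.

6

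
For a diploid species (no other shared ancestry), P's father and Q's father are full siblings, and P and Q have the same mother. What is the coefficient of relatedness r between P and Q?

0.375

With two independent routes of shared ancestry, r is the sum of the two contributions.
P and Q are related in two ways: first cousins through their fathers (r = 1/8) and half-sibs through their shared mother (r = 1/4).
r = 1/8 + 1/4 = 0.375.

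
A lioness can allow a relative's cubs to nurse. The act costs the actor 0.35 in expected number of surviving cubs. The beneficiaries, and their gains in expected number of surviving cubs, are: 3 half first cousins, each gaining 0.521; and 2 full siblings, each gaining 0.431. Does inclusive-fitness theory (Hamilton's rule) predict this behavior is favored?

Hamilton's rule: the trait is favored when the sum of r·B over every recipient exceeds the actor's cost C.
r to a half first cousin = 0.0625 (half first cousins share one grandparent — one path of length 4: r = (1/2)^4 = 1/16).
r to a full sibling = 0.5 (full sibs share both parents — two paths of length 2: r = 2·(1/2)^2 = 1/2).
Summing one r·B term per recipient: 3·0.0625·0.521 + 2·0.5·0.431 = 0.5286875.
0.5286875 > 0.35: the indirect benefit exceeds the cost.

Yes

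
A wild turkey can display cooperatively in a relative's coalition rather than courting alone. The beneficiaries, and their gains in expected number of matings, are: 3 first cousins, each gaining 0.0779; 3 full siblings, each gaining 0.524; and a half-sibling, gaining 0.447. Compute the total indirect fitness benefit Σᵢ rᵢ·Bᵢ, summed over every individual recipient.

0.9269625

r to a first cousin = 1/8 (first cousins share one grandparent pair — two paths of length 4: r = 2·(1/2)^4 = 1/8).
r to a full sibling = 0.5 (full sibs share both parents — two paths of length 2: r = 2·(1/2)^2 = 1/2).
r to a half-sibling = 1/4 (half-sibs share one parent — one path of length 2: r = (1/2)^2 = 1/4).
Summing one r·B term per recipient: 3·0.125·0.0779 + 3·0.5·0.524 + 1·0.25·0.447 = 0.9269625.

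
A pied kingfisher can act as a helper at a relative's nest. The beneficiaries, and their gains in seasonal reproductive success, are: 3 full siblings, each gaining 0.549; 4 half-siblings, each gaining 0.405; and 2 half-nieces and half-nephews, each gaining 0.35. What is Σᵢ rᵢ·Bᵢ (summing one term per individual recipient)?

1.316

r to a full sibling = 0.5 (full sibs share both parents — two paths of length 2: r = 2·(1/2)^2 = 1/2).
r to a half-sibling = 0.25 (half-sibs share one parent — one path of length 2: r = (1/2)^2 = 1/4).
r to a half-niece or half-nephew = 0.125 (half-aunt/uncle↔niece/nephew: one path of length 3: r = (1/2)^3 = 1/8).
Summing one r·B term per recipient: 3·0.5·0.549 + 4·0.25·0.405 + 2·0.125·0.35 = 1.316.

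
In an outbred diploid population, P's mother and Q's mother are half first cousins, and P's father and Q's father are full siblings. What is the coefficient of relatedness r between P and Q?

0.140625

Independent pedigree routes through distinct common ancestors add.
P and Q are related in two ways: half second cousins through their mothers (r = 1/64) and first cousins through their fathers (r = 1/8).
r = 1/64 + 1/8 = 0.140625.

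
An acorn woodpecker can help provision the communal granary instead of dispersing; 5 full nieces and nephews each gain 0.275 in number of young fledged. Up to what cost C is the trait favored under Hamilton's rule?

0.34375

r to a full niece or nephew = 0.25 (full aunt/uncle↔niece/nephew: two paths of length 3 through the shared grandparent pair: r = 2·(1/2)^3 = 1/4).
Hamilton's rule: n·r·B > C, so the trait is favored while C < n·r·B = 5·0.25·0.275 = 0.34375.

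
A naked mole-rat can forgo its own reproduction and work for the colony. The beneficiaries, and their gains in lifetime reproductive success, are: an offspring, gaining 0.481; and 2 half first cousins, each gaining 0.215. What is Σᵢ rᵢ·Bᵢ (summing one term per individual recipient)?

r to an offspring = 0.5 (one parent–offspring link: r = (1/2)^1 = 1/2).
r to a half first cousin = 1/16 (half first cousins share one grandparent — one path of length 4: r = (1/2)^4 = 1/16).
Summing one r·B term per recipient: 1·0.5·0.481 + 2·0.0625·0.215 = 0.267375.

0.267375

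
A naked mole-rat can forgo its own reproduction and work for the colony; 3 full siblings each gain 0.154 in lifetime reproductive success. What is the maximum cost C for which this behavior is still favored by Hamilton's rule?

0.231

r to a full sibling = 1/2 (full sibs share both parents — two paths of length 2: r = 2·(1/2)^2 = 1/2).
Hamilton's rule: n·r·B > C, so the trait is favored while C < n·r·B = 3·0.5·0.154 = 0.231.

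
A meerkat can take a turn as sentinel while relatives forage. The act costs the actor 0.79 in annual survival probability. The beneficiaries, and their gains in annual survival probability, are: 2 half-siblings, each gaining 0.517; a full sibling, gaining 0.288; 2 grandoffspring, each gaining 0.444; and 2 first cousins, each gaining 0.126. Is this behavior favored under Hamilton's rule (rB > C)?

Hamilton's rule: the trait is favored when the sum of r·B over every recipient exceeds the actor's cost C.
r to a half-sibling = 0.25 (half-sibs share one parent — one path of length 2: r = (1/2)^2 = 1/4).
r to a full sibling = 0.5 (full sibs share both parents — two paths of length 2: r = 2·(1/2)^2 = 1/2).
r to a grandoffspring = 1/4 (two parent–offspring links: r = (1/2)^2 = 1/4).
r to a first cousin = 1/8 (first cousins share one grandparent pair — two paths of length 4: r = 2·(1/2)^4 = 1/8).
Summing one r·B term per recipient: 2·0.25·0.517 + 1·0.5·0.288 + 2·0.25·0.444 + 2·0.125·0.126 = 0.656.
0.656 < 0.79: the indirect benefit is less than the cost.

No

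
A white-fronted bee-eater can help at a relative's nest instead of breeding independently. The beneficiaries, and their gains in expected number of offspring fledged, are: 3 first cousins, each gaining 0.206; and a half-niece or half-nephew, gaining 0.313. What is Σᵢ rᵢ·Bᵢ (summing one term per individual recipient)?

r to a first cousin = 0.125 (first cousins share one grandparent pair — two paths of length 4: r = 2·(1/2)^4 = 1/8).
r to a half-niece or half-nephew = 0.125 (half-aunt/uncle↔niece/nephew: one path of length 3: r = (1/2)^3 = 1/8).
Summing one r·B term per recipient: 3·0.125·0.206 + 1·0.125·0.313 = 0.116375.

0.116375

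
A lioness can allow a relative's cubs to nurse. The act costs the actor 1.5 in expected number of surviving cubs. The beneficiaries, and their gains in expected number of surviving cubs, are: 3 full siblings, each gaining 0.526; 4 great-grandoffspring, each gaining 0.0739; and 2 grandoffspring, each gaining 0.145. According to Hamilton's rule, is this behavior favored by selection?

No

Hamilton's rule: the trait is favored when the sum of r·B over every recipient exceeds the actor's cost C.
r to a full sibling = 1/2 (full sibs share both parents — two paths of length 2: r = 2·(1/2)^2 = 1/2).
r to a great-grandoffspring = 0.125 (three parent–offspring links: r = (1/2)^3 = 1/8).
r to a grandoffspring = 0.25 (two parent–offspring links: r = (1/2)^2 = 1/4).
Summing one r·B term per recipient: 3·0.5·0.526 + 4·0.125·0.0739 + 2·0.25·0.145 = 0.89845.
0.89845 < 1.5: the indirect benefit is less than the cost.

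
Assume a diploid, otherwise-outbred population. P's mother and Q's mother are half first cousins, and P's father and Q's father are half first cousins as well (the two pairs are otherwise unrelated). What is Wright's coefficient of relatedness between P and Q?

Relatedness sums over independent paths through distinct common ancestors.
P and Q are related in two ways: half second cousins through their mothers (r = 1/64) and half second cousins through their fathers (r = 1/64).
r = 1/64 + 1/64 = 1/32 = 0.03125.

0.03125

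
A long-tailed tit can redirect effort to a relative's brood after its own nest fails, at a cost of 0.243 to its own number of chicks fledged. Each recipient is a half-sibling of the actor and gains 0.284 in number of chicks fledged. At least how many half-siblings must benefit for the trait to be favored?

4

r to a half-sibling = 0.25 (half-sibs share one parent — one path of length 2: r = (1/2)^2 = 1/4).
Hamilton's rule: n·r·B > C  ⇒  n > C/(r·B) = 0.243/(0.25·0.284) = 3.423.
The smallest integer exceeding 3.423 is 4.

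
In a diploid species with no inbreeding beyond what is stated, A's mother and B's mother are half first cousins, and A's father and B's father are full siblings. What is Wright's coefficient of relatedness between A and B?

Wright's path rule: contributions from independent ancestry routes add.
A and B are related in two ways: half second cousins through their mothers (r = 1/64) and first cousins through their fathers (r = 1/8).
r = 1/64 + 1/8 = 9/64 = 0.140625.

0.140625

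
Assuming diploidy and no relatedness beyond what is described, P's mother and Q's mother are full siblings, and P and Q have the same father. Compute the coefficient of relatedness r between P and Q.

0.375

With two independent routes of shared ancestry, r is the sum of the two contributions.
P and Q are related in two ways: first cousins through their mothers (r = 1/8) and half-sibs through their shared father (r = 1/4).
r = 1/8 + 1/4 = 0.375.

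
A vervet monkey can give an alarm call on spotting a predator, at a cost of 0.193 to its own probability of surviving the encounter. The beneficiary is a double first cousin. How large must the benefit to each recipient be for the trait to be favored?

r to a double first cousin = 0.25 (double first cousins share both grandparent pairs — four paths of length 4: r = 4·(1/2)^4 = 1/4).
Hamilton's rule with n recipients of equal r: n·r·B > C, so B > C/(n·r) = 0.193/(1·0.25) = 0.772.

0.772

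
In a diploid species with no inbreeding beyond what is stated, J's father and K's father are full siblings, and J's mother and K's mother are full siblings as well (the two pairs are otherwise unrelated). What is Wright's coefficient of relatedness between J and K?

Relatedness sums over independent paths through distinct common ancestors.
J and K are related in two ways: first cousins through their fathers (r = 1/8) and first cousins through their mothers (r = 1/8) — i.e. double first cousins.
r = 1/8 + 1/8 = 1/4 = 0.25.

0.25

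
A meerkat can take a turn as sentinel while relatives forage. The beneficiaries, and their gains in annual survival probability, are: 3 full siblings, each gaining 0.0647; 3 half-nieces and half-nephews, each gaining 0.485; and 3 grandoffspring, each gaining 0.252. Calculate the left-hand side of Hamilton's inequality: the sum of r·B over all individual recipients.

0.467925

r to a full sibling = 0.5 (full sibs share both parents — two paths of length 2: r = 2·(1/2)^2 = 1/2).
r to a half-niece or half-nephew = 1/8 (half-aunt/uncle↔niece/nephew: one path of length 3: r = (1/2)^3 = 1/8).
r to a grandoffspring = 0.25 (two parent–offspring links: r = (1/2)^2 = 1/4).
Summing one r·B term per recipient: 3·0.5·0.0647 + 3·0.125·0.485 + 3·0.25·0.252 = 0.467925.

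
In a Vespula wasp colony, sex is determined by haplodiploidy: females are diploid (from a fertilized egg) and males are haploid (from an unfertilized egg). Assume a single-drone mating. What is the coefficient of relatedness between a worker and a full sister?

0.75

Haplodiploid full sisters inherit their father's entire haploid genome identically (contributing 1/2) and on average half of their mother's contribution (1/2 · 1/2 = 1/4); r = 1/2 + 1/4 = 3/4.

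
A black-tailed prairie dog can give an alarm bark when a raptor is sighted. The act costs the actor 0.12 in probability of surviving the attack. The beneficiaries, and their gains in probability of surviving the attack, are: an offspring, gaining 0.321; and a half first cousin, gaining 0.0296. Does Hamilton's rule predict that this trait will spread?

Yes

Hamilton's rule: the trait is favored when the sum of r·B over every recipient exceeds the actor's cost C.
r to an offspring = 1/2 (one parent–offspring link: r = (1/2)^1 = 1/2).
r to a half first cousin = 0.0625 (half first cousins share one grandparent — one path of length 4: r = (1/2)^4 = 1/16).
Summing one r·B term per recipient: 1·0.5·0.321 + 1·0.0625·0.0296 = 0.16235.
0.16235 > 0.12: the indirect benefit exceeds the cost.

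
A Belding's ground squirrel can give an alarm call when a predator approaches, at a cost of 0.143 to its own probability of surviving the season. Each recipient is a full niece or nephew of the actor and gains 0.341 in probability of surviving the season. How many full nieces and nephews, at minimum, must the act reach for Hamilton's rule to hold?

r to a full niece or nephew = 1/4 (full aunt/uncle↔niece/nephew: two paths of length 3 through the shared grandparent pair: r = 2·(1/2)^3 = 1/4).
Hamilton's rule: n·r·B > C  ⇒  n > C/(r·B) = 0.143/(0.25·0.341) = 1.677.
The smallest integer exceeding 1.677 is 2.

2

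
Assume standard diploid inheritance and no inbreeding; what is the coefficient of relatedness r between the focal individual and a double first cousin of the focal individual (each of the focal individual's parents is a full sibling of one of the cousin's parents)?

0.25

Each parent–offspring link contributes a factor of 1/2, and independent paths through distinct common ancestors add.
Double first cousins share both grandparent pairs — four paths of length 4: r = 4·(1/2)^4 = 1/4.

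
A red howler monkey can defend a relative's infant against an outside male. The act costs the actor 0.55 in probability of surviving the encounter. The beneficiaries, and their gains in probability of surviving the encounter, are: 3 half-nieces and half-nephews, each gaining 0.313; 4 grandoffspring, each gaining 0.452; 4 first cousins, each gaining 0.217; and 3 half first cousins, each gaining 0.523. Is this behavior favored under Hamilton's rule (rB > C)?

Hamilton's rule: the trait is favored when the sum of r·B over every recipient exceeds the actor's cost C.
r to a half-niece or half-nephew = 0.125 (half-aunt/uncle↔niece/nephew: one path of length 3: r = (1/2)^3 = 1/8).
r to a grandoffspring = 0.25 (two parent–offspring links: r = (1/2)^2 = 1/4).
r to a first cousin = 0.125 (first cousins share one grandparent pair — two paths of length 4: r = 2·(1/2)^4 = 1/8).
r to a half first cousin = 1/16 (half first cousins share one grandparent — one path of length 4: r = (1/2)^4 = 1/16).
Summing one r·B term per recipient: 3·0.125·0.313 + 4·0.25·0.452 + 4·0.125·0.217 + 3·0.0625·0.523 = 0.7759375.
0.7759375 > 0.55: the indirect benefit exceeds the cost.

Yes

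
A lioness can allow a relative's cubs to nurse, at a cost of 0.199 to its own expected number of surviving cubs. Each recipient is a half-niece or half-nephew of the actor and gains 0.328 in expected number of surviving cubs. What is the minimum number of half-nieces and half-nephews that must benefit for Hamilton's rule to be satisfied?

r to a half-niece or half-nephew = 1/8 (half-aunt/uncle↔niece/nephew: one path of length 3: r = (1/2)^3 = 1/8).
Hamilton's rule: n·r·B > C  ⇒  n > C/(r·B) = 0.199/(0.125·0.328) = 4.854.
The smallest integer exceeding 4.854 is 5.

5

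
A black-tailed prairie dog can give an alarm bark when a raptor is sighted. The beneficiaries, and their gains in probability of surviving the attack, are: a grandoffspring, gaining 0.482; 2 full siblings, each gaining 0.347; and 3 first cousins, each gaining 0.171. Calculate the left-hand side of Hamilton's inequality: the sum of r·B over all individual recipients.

r to a grandoffspring = 1/4 (two parent–offspring links: r = (1/2)^2 = 1/4).
r to a full sibling = 0.5 (full sibs share both parents — two paths of length 2: r = 2·(1/2)^2 = 1/2).
r to a first cousin = 0.125 (first cousins share one grandparent pair — two paths of length 4: r = 2·(1/2)^4 = 1/8).
Summing one r·B term per recipient: 1·0.25·0.482 + 2·0.5·0.347 + 3·0.125·0.171 = 0.531625.

0.531625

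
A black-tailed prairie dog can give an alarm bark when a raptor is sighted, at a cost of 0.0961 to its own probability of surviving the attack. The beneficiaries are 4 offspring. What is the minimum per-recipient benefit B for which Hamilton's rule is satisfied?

r to an offspring = 1/2 (one parent–offspring link: r = (1/2)^1 = 1/2).
Hamilton's rule with n recipients of equal r: n·r·B > C, so B > C/(n·r) = 0.0961/(4·0.5) = 0.0481.

0.0481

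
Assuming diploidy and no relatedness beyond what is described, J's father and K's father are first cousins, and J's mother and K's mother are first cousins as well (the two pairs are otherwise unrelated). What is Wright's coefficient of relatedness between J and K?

0.0625

Independent pedigree routes through distinct common ancestors add.
J and K are related in two ways: second cousins through their fathers (r = 1/32) and second cousins through their mothers (r = 1/32).
r = 1/32 + 1/32 = 1/16 = 0.0625.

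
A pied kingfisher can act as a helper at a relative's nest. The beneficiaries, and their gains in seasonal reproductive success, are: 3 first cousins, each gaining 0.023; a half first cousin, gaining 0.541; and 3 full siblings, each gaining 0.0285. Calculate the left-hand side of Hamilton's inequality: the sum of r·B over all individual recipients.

r to a first cousin = 1/8 (first cousins share one grandparent pair — two paths of length 4: r = 2·(1/2)^4 = 1/8).
r to a half first cousin = 0.0625 (half first cousins share one grandparent — one path of length 4: r = (1/2)^4 = 1/16).
r to a full sibling = 0.5 (full sibs share both parents — two paths of length 2: r = 2·(1/2)^2 = 1/2).
Summing one r·B term per recipient: 3·0.125·0.023 + 1·0.0625·0.541 + 3·0.5·0.0285 = 0.0851875.

0.0851875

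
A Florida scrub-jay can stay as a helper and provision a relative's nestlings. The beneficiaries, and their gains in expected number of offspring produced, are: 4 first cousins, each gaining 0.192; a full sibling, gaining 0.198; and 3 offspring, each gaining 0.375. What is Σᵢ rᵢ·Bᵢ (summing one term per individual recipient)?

r to a first cousin = 1/8 (first cousins share one grandparent pair — two paths of length 4: r = 2·(1/2)^4 = 1/8).
r to a full sibling = 0.5 (full sibs share both parents — two paths of length 2: r = 2·(1/2)^2 = 1/2).
r to an offspring = 1/2 (one parent–offspring link: r = (1/2)^1 = 1/2).
Summing one r·B term per recipient: 4·0.125·0.192 + 1·0.5·0.198 + 3·0.5·0.375 = 0.7575.

0.7575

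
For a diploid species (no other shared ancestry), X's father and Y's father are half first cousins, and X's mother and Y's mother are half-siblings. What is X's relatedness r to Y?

With two independent routes of shared ancestry, r is the sum of the two contributions.
X and Y are related in two ways: half second cousins through their fathers (r = 1/64) and half first cousins through their mothers (r = 1/16).
r = 1/64 + 1/16 = 5/64 = 0.078125.

0.078125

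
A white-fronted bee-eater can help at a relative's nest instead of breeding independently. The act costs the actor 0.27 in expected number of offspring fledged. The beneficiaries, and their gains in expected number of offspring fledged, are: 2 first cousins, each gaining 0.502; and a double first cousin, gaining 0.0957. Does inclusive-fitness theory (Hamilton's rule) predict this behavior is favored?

No

Hamilton's rule: the trait is favored when the sum of r·B over every recipient exceeds the actor's cost C.
r to a first cousin = 0.125 (first cousins share one grandparent pair — two paths of length 4: r = 2·(1/2)^4 = 1/8).
r to a double first cousin = 1/4 (double first cousins share both grandparent pairs — four paths of length 4: r = 4·(1/2)^4 = 1/4).
Summing one r·B term per recipient: 2·0.125·0.502 + 1·0.25·0.0957 = 0.149425.
0.149425 < 0.27: the indirect benefit is less than the cost.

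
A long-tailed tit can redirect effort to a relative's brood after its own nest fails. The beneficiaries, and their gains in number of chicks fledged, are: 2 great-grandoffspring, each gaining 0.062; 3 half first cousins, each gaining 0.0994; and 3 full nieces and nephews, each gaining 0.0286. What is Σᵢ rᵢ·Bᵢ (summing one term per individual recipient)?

0.0555875

r to a great-grandoffspring = 1/8 (three parent–offspring links: r = (1/2)^3 = 1/8).
r to a half first cousin = 1/16 (half first cousins share one grandparent — one path of length 4: r = (1/2)^4 = 1/16).
r to a full niece or nephew = 0.25 (full aunt/uncle↔niece/nephew: two paths of length 3 through the shared grandparent pair: r = 2·(1/2)^3 = 1/4).
Summing one r·B term per recipient: 2·0.125·0.062 + 3·0.0625·0.0994 + 3·0.25·0.0286 = 0.0555875.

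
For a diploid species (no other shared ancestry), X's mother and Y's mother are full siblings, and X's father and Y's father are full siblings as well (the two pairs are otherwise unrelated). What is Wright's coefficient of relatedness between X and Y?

0.25

Relatedness sums over independent paths through distinct common ancestors.
X and Y are related in two ways: first cousins through their mothers (r = 1/8) and first cousins through their fathers (r = 1/8) — i.e. double first cousins.
r = 1/8 + 1/8 = 1/4 = 0.25.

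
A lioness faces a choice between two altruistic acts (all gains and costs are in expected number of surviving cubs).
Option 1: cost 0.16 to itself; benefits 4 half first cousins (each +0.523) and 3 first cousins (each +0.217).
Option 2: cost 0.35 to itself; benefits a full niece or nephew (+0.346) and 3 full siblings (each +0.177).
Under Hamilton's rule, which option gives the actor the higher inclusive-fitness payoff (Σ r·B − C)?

Option 1

Option 1: r to a half first cousin = 0.0625.
Option 1: r to a first cousin = 0.125.
Option 1: Σ r·B − C = (4·0.0625·0.523 + 3·0.125·0.217) − 0.16 = 0.052125.
Option 2: r to a full niece or nephew = 0.25.
Option 2: r to a full sibling = 0.5.
Option 2: Σ r·B − C = (1·0.25·0.346 + 3·0.5·0.177) − 0.35 = 0.002.
Option 1 has the higher net inclusive-fitness payoff.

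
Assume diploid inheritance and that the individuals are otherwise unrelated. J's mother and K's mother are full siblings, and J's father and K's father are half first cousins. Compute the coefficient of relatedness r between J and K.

0.140625

Independent pedigree routes through distinct common ancestors add.
J and K are related in two ways: first cousins through their mothers (r = 1/8) and half second cousins through their fathers (r = 1/64).
r = 1/8 + 1/64 = 0.140625.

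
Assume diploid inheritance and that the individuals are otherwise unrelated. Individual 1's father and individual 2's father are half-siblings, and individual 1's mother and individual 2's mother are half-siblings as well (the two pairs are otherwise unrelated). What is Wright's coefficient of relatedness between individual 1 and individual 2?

Wright's path rule: contributions from independent ancestry routes add.
Individual 1 and individual 2 are related in two ways: half first cousins through their fathers (r = 1/16) and half first cousins through their mothers (r = 1/16).
r = 1/16 + 1/16 = 1/8 = 0.125.

0.125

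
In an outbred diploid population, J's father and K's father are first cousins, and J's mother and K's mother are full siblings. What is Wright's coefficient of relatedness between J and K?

Wright's path rule: contributions from independent ancestry routes add.
J and K are related in two ways: second cousins through their fathers (r = 1/32) and first cousins through their mothers (r = 1/8).
r = 1/32 + 1/8 = 0.15625.

0.15625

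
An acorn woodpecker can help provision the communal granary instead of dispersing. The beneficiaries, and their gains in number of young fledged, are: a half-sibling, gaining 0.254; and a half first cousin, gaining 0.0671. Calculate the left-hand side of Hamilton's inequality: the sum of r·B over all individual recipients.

0.06769375

r to a half-sibling = 1/4 (half-sibs share one parent — one path of length 2: r = (1/2)^2 = 1/4).
r to a half first cousin = 0.0625 (half first cousins share one grandparent — one path of length 4: r = (1/2)^4 = 1/16).
Summing one r·B term per recipient: 1·0.25·0.254 + 1·0.0625·0.0671 = 0.06769375.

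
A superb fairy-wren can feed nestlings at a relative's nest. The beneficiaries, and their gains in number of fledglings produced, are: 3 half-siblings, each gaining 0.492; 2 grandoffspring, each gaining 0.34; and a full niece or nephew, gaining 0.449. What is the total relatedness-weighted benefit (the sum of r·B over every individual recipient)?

r to a half-sibling = 0.25 (half-sibs share one parent — one path of length 2: r = (1/2)^2 = 1/4).
r to a grandoffspring = 1/4 (two parent–offspring links: r = (1/2)^2 = 1/4).
r to a full niece or nephew = 1/4 (full aunt/uncle↔niece/nephew: two paths of length 3 through the shared grandparent pair: r = 2·(1/2)^3 = 1/4).
Summing one r·B term per recipient: 3·0.25·0.492 + 2·0.25·0.34 + 1·0.25·0.449 = 0.65125.

0.65125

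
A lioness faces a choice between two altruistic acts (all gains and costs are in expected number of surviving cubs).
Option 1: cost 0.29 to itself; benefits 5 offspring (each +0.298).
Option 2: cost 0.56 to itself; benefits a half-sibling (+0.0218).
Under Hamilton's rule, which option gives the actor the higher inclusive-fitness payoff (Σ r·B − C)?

Option 1

Option 1: r to an offspring = 0.5.
Option 1: Σ r·B − C = (5·0.5·0.298) − 0.29 = 0.455.
Option 2: r to a half-sibling = 0.25.
Option 2: Σ r·B − C = (1·0.25·0.0218) − 0.56 = -0.55455.
Option 1 has the higher net inclusive-fitness payoff.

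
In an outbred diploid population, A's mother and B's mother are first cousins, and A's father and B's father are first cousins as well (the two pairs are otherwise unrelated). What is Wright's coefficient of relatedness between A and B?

Independent pedigree routes through distinct common ancestors add.
A and B are related in two ways: second cousins through their mothers (r = 1/32) and second cousins through their fathers (r = 1/32).
r = 1/32 + 1/32 = 0.0625.

0.0625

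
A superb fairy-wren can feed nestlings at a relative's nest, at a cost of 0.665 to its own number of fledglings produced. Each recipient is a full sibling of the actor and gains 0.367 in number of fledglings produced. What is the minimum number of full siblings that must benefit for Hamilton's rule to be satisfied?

4

r to a full sibling = 1/2 (full sibs share both parents — two paths of length 2: r = 2·(1/2)^2 = 1/2).
Hamilton's rule: n·r·B > C  ⇒  n > C/(r·B) = 0.665/(0.5·0.367) = 3.624.
The smallest integer exceeding 3.624 is 4.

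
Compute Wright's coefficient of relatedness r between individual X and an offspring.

0.5

One parent–offspring link: r = (1/2)^1 = 1/2.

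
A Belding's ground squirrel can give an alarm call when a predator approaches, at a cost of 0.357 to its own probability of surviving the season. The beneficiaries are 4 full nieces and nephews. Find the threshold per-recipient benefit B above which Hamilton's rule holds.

r to a full niece or nephew = 1/4 (full aunt/uncle↔niece/nephew: two paths of length 3 through the shared grandparent pair: r = 2·(1/2)^3 = 1/4).
Hamilton's rule with n recipients of equal r: n·r·B > C, so B > C/(n·r) = 0.357/(4·0.25) = 0.357.

0.357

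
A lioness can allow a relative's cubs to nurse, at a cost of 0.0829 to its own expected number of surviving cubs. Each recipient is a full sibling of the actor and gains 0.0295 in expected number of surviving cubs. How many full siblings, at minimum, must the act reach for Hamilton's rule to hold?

6

r to a full sibling = 0.5 (full sibs share both parents — two paths of length 2: r = 2·(1/2)^2 = 1/2).
Hamilton's rule: n·r·B > C  ⇒  n > C/(r·B) = 0.0829/(0.5·0.0295) = 5.62.
The smallest integer exceeding 5.62 is 6.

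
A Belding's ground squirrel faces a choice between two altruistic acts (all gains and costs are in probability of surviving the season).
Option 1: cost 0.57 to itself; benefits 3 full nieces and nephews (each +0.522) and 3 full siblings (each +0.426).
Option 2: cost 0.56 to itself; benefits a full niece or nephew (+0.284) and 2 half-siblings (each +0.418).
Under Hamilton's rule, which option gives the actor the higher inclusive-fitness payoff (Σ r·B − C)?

Option 1: r to a full niece or nephew = 0.25.
Option 1: r to a full sibling = 0.5.
Option 1: Σ r·B − C = (3·0.25·0.522 + 3·0.5·0.426) − 0.57 = 0.4605.
Option 2: r to a full niece or nephew = 0.25.
Option 2: r to a half-sibling = 0.25.
Option 2: Σ r·B − C = (1·0.25·0.284 + 2·0.25·0.418) − 0.56 = -0.28.
Option 1 has the higher net inclusive-fitness payoff.

Option 1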